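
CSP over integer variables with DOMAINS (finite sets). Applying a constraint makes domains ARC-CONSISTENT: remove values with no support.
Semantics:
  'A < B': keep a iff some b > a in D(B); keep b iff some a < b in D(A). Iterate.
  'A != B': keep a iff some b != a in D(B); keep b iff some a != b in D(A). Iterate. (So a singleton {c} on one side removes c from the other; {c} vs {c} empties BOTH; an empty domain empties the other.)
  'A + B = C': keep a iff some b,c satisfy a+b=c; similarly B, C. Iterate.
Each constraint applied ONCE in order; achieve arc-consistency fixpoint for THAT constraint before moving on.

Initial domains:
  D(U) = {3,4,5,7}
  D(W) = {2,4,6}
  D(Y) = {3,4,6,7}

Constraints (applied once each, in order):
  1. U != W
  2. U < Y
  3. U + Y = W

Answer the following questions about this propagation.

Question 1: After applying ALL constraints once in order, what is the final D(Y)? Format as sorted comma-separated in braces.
Answer: {}

Derivation:
Constraint 1 (U != W) on D(U)={3,4,5,7} D(W)={2,4,6}: no change
Constraint 2 (U < Y) on D(U)={3,4,5,7} D(Y)={3,4,6,7}: U {3,4,5,7}->{3,4,5}; Y {3,4,6,7}->{4,6,7}
Constraint 3 (U + Y = W) on D(U)={3,4,5} D(Y)={4,6,7} D(W)={2,4,6}: U {3,4,5}->{}; Y {4,6,7}->{}; W {2,4,6}->{}
So after all 3 constraints: D(Y) = {}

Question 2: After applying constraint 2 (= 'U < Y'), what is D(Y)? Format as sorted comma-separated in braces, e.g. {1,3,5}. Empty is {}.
Constraint 1 (U != W) on D(U)={3,4,5,7} D(W)={2,4,6}: no change
Constraint 2 (U < Y) on D(U)={3,4,5,7} D(Y)={3,4,6,7}: U {3,4,5,7}->{3,4,5}; Y {3,4,6,7}->{4,6,7}
So after constraint 2: D(Y) = {4,6,7}

Answer: {4,6,7}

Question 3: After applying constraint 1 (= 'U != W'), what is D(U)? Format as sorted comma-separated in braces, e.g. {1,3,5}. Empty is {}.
Answer: {3,4,5,7}

Derivation:
Constraint 1 (U != W) on D(U)={3,4,5,7} D(W)={2,4,6}: no change
So after constraint 1: D(U) = {3,4,5,7}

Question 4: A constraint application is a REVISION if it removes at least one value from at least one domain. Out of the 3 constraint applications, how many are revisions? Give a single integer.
Answer: 2

Derivation:
Constraint 1 (U != W) on D(U)={3,4,5,7} D(W)={2,4,6}: no change => not a revision
Constraint 2 (U < Y) on D(U)={3,4,5,7} D(Y)={3,4,6,7}: U {3,4,5,7}->{3,4,5}; Y {3,4,6,7}->{4,6,7} => REVISION
Constraint 3 (U + Y = W) on D(U)={3,4,5} D(Y)={4,6,7} D(W)={2,4,6}: U {3,4,5}->{}; Y {4,6,7}->{}; W {2,4,6}->{} => REVISION
Total revisions = 2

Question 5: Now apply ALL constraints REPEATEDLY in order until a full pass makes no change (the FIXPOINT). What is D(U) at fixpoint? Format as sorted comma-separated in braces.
pass 0 (initial): D(U)={3,4,5,7}
pass 1: U {3,4,5,7}->{}; W {2,4,6}->{}; Y {3,4,6,7}->{}
pass 2: no change
Fixpoint after 2 passes: D(U) = {}

Answer: {}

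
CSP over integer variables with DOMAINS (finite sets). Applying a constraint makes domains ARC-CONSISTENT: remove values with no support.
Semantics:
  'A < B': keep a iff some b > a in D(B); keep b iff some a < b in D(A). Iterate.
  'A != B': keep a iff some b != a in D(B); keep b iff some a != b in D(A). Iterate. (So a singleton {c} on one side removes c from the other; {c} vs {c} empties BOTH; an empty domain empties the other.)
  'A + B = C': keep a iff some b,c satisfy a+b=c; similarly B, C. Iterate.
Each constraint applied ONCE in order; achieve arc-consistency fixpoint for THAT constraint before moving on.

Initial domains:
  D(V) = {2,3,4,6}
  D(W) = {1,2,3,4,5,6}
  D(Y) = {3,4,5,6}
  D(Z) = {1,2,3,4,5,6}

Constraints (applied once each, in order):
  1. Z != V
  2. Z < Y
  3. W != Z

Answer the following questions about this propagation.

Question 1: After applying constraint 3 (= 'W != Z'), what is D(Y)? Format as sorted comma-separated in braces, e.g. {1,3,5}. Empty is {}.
Answer: {3,4,5,6}

Derivation:
Constraint 1 (Z != V) on D(Z)={1,2,3,4,5,6} D(V)={2,3,4,6}: no change
Constraint 2 (Z < Y) on D(Z)={1,2,3,4,5,6} D(Y)={3,4,5,6}: Z {1,2,3,4,5,6}->{1,2,3,4,5}
Constraint 3 (W != Z) on D(W)={1,2,3,4,5,6} D(Z)={1,2,3,4,5}: no change
So after constraint 3: D(Y) = {3,4,5,6}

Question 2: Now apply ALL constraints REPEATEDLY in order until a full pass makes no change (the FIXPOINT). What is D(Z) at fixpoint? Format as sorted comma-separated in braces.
Answer: {1,2,3,4,5}

Derivation:
pass 0 (initial): D(Z)={1,2,3,4,5,6}
pass 1: Z {1,2,3,4,5,6}->{1,2,3,4,5}
pass 2: no change
Fixpoint after 2 passes: D(Z) = {1,2,3,4,5}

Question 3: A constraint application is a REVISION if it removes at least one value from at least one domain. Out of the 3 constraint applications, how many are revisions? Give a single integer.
Constraint 1 (Z != V) on D(Z)={1,2,3,4,5,6} D(V)={2,3,4,6}: no change => not a revision
Constraint 2 (Z < Y) on D(Z)={1,2,3,4,5,6} D(Y)={3,4,5,6}: Z {1,2,3,4,5,6}->{1,2,3,4,5} => REVISION
Constraint 3 (W != Z) on D(W)={1,2,3,4,5,6} D(Z)={1,2,3,4,5}: no change => not a revision
Total revisions = 1

Answer: 1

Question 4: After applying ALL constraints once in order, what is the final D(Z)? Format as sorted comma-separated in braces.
Constraint 1 (Z != V) on D(Z)={1,2,3,4,5,6} D(V)={2,3,4,6}: no change
Constraint 2 (Z < Y) on D(Z)={1,2,3,4,5,6} D(Y)={3,4,5,6}: Z {1,2,3,4,5,6}->{1,2,3,4,5}
Constraint 3 (W != Z) on D(W)={1,2,3,4,5,6} D(Z)={1,2,3,4,5}: no change
So after all 3 constraints: D(Z) = {1,2,3,4,5}

Answer: {1,2,3,4,5}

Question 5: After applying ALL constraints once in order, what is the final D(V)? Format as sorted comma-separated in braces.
Answer: {2,3,4,6}

Derivation:
Constraint 1 (Z != V) on D(Z)={1,2,3,4,5,6} D(V)={2,3,4,6}: no change
Constraint 2 (Z < Y) on D(Z)={1,2,3,4,5,6} D(Y)={3,4,5,6}: Z {1,2,3,4,5,6}->{1,2,3,4,5}
Constraint 3 (W != Z) on D(W)={1,2,3,4,5,6} D(Z)={1,2,3,4,5}: no change
So after all 3 constraints: D(V) = {2,3,4,6}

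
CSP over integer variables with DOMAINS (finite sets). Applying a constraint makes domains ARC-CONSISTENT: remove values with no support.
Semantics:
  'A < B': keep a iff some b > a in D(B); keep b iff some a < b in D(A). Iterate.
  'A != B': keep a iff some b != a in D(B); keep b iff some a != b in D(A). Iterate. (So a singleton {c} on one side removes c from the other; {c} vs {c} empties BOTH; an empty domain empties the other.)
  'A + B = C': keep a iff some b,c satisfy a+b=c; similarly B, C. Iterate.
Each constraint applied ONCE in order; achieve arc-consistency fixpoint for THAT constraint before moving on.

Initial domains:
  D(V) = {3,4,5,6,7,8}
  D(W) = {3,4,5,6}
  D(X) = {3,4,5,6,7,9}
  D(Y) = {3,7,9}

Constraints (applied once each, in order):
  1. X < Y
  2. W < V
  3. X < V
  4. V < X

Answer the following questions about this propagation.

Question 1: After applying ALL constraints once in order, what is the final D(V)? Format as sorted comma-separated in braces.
Answer: {4,5,6}

Derivation:
Constraint 1 (X < Y) on D(X)={3,4,5,6,7,9} D(Y)={3,7,9}: X {3,4,5,6,7,9}->{3,4,5,6,7}; Y {3,7,9}->{7,9}
Constraint 2 (W < V) on D(W)={3,4,5,6} D(V)={3,4,5,6,7,8}: V {3,4,5,6,7,8}->{4,5,6,7,8}
Constraint 3 (X < V) on D(X)={3,4,5,6,7} D(V)={4,5,6,7,8}: no change
Constraint 4 (V < X) on D(V)={4,5,6,7,8} D(X)={3,4,5,6,7}: V {4,5,6,7,8}->{4,5,6}; X {3,4,5,6,7}->{5,6,7}
So after all 4 constraints: D(V) = {4,5,6}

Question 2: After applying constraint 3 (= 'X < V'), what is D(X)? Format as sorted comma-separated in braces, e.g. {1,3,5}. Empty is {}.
Answer: {3,4,5,6,7}

Derivation:
Constraint 1 (X < Y) on D(X)={3,4,5,6,7,9} D(Y)={3,7,9}: X {3,4,5,6,7,9}->{3,4,5,6,7}; Y {3,7,9}->{7,9}
Constraint 2 (W < V) on D(W)={3,4,5,6} D(V)={3,4,5,6,7,8}: V {3,4,5,6,7,8}->{4,5,6,7,8}
Constraint 3 (X < V) on D(X)={3,4,5,6,7} D(V)={4,5,6,7,8}: no change
So after constraint 3: D(X) = {3,4,5,6,7}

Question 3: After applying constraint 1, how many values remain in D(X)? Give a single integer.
Answer: 5

Derivation:
Constraint 1 (X < Y) on D(X)={3,4,5,6,7,9} D(Y)={3,7,9}: X {3,4,5,6,7,9}->{3,4,5,6,7}; Y {3,7,9}->{7,9}
So after constraint 1: D(X)={3,4,5,6,7}, size = 5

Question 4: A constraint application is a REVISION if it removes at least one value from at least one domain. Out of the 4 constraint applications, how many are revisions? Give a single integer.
Constraint 1 (X < Y) on D(X)={3,4,5,6,7,9} D(Y)={3,7,9}: X {3,4,5,6,7,9}->{3,4,5,6,7}; Y {3,7,9}->{7,9} => REVISION
Constraint 2 (W < V) on D(W)={3,4,5,6} D(V)={3,4,5,6,7,8}: V {3,4,5,6,7,8}->{4,5,6,7,8} => REVISION
Constraint 3 (X < V) on D(X)={3,4,5,6,7} D(V)={4,5,6,7,8}: no change => not a revision
Constraint 4 (V < X) on D(V)={4,5,6,7,8} D(X)={3,4,5,6,7}: V {4,5,6,7,8}->{4,5,6}; X {3,4,5,6,7}->{5,6,7} => REVISION
Total revisions = 3

Answer: 3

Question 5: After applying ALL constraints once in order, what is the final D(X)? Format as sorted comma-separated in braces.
Constraint 1 (X < Y) on D(X)={3,4,5,6,7,9} D(Y)={3,7,9}: X {3,4,5,6,7,9}->{3,4,5,6,7}; Y {3,7,9}->{7,9}
Constraint 2 (W < V) on D(W)={3,4,5,6} D(V)={3,4,5,6,7,8}: V {3,4,5,6,7,8}->{4,5,6,7,8}
Constraint 3 (X < V) on D(X)={3,4,5,6,7} D(V)={4,5,6,7,8}: no change
Constraint 4 (V < X) on D(V)={4,5,6,7,8} D(X)={3,4,5,6,7}: V {4,5,6,7,8}->{4,5,6}; X {3,4,5,6,7}->{5,6,7}
So after all 4 constraints: D(X) = {5,6,7}

Answer: {5,6,7}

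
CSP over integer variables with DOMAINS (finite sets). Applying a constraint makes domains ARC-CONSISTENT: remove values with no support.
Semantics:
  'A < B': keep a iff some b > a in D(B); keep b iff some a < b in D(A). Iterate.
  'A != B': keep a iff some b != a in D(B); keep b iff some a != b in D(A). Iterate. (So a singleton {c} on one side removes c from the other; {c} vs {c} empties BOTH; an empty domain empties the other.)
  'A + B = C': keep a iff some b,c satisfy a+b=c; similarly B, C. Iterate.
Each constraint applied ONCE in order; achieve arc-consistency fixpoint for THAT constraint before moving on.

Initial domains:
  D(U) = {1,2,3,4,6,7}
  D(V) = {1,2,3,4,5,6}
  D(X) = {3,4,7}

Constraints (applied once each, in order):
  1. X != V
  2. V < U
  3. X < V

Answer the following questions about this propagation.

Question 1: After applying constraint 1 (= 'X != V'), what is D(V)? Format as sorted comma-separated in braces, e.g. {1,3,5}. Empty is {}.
Constraint 1 (X != V) on D(X)={3,4,7} D(V)={1,2,3,4,5,6}: no change
So after constraint 1: D(V) = {1,2,3,4,5,6}

Answer: {1,2,3,4,5,6}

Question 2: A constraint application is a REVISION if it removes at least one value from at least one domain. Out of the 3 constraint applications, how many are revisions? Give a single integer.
Answer: 2

Derivation:
Constraint 1 (X != V) on D(X)={3,4,7} D(V)={1,2,3,4,5,6}: no change => not a revision
Constraint 2 (V < U) on D(V)={1,2,3,4,5,6} D(U)={1,2,3,4,6,7}: U {1,2,3,4,6,7}->{2,3,4,6,7} => REVISION
Constraint 3 (X < V) on D(X)={3,4,7} D(V)={1,2,3,4,5,6}: X {3,4,7}->{3,4}; V {1,2,3,4,5,6}->{4,5,6} => REVISION
Total revisions = 2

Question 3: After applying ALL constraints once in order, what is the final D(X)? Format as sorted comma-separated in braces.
Constraint 1 (X != V) on D(X)={3,4,7} D(V)={1,2,3,4,5,6}: no change
Constraint 2 (V < U) on D(V)={1,2,3,4,5,6} D(U)={1,2,3,4,6,7}: U {1,2,3,4,6,7}->{2,3,4,6,7}
Constraint 3 (X < V) on D(X)={3,4,7} D(V)={1,2,3,4,5,6}: X {3,4,7}->{3,4}; V {1,2,3,4,5,6}->{4,5,6}
So after all 3 constraints: D(X) = {3,4}

Answer: {3,4}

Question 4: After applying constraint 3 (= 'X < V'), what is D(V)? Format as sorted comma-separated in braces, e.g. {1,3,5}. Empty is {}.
Constraint 1 (X != V) on D(X)={3,4,7} D(V)={1,2,3,4,5,6}: no change
Constraint 2 (V < U) on D(V)={1,2,3,4,5,6} D(U)={1,2,3,4,6,7}: U {1,2,3,4,6,7}->{2,3,4,6,7}
Constraint 3 (X < V) on D(X)={3,4,7} D(V)={1,2,3,4,5,6}: X {3,4,7}->{3,4}; V {1,2,3,4,5,6}->{4,5,6}
So after constraint 3: D(V) = {4,5,6}

Answer: {4,5,6}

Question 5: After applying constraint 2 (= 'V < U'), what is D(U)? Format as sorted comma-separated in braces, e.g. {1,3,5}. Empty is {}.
Constraint 1 (X != V) on D(X)={3,4,7} D(V)={1,2,3,4,5,6}: no change
Constraint 2 (V < U) on D(V)={1,2,3,4,5,6} D(U)={1,2,3,4,6,7}: U {1,2,3,4,6,7}->{2,3,4,6,7}
So after constraint 2: D(U) = {2,3,4,6,7}

Answer: {2,3,4,6,7}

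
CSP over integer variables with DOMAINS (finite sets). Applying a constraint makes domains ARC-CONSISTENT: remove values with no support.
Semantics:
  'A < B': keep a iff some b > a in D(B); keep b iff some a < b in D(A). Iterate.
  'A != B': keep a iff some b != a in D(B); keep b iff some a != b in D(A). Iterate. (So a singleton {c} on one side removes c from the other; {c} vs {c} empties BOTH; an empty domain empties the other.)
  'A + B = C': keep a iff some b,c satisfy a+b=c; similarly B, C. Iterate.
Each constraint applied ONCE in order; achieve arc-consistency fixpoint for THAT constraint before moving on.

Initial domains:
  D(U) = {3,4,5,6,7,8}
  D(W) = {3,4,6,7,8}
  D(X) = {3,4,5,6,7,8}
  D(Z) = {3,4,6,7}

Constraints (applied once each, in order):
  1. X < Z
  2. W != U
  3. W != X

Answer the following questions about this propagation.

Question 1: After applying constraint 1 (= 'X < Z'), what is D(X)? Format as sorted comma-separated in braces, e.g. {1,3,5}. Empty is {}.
Constraint 1 (X < Z) on D(X)={3,4,5,6,7,8} D(Z)={3,4,6,7}: X {3,4,5,6,7,8}->{3,4,5,6}; Z {3,4,6,7}->{4,6,7}
So after constraint 1: D(X) = {3,4,5,6}

Answer: {3,4,5,6}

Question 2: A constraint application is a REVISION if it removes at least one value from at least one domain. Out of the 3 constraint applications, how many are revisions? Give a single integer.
Constraint 1 (X < Z) on D(X)={3,4,5,6,7,8} D(Z)={3,4,6,7}: X {3,4,5,6,7,8}->{3,4,5,6}; Z {3,4,6,7}->{4,6,7} => REVISION
Constraint 2 (W != U) on D(W)={3,4,6,7,8} D(U)={3,4,5,6,7,8}: no change => not a revision
Constraint 3 (W != X) on D(W)={3,4,6,7,8} D(X)={3,4,5,6}: no change => not a revision
Total revisions = 1

Answer: 1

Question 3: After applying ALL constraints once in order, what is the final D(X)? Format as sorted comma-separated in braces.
Constraint 1 (X < Z) on D(X)={3,4,5,6,7,8} D(Z)={3,4,6,7}: X {3,4,5,6,7,8}->{3,4,5,6}; Z {3,4,6,7}->{4,6,7}
Constraint 2 (W != U) on D(W)={3,4,6,7,8} D(U)={3,4,5,6,7,8}: no change
Constraint 3 (W != X) on D(W)={3,4,6,7,8} D(X)={3,4,5,6}: no change
So after all 3 constraints: D(X) = {3,4,5,6}

Answer: {3,4,5,6}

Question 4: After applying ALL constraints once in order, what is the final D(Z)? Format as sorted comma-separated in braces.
Answer: {4,6,7}

Derivation:
Constraint 1 (X < Z) on D(X)={3,4,5,6,7,8} D(Z)={3,4,6,7}: X {3,4,5,6,7,8}->{3,4,5,6}; Z {3,4,6,7}->{4,6,7}
Constraint 2 (W != U) on D(W)={3,4,6,7,8} D(U)={3,4,5,6,7,8}: no change
Constraint 3 (W != X) on D(W)={3,4,6,7,8} D(X)={3,4,5,6}: no change
So after all 3 constraints: D(Z) = {4,6,7}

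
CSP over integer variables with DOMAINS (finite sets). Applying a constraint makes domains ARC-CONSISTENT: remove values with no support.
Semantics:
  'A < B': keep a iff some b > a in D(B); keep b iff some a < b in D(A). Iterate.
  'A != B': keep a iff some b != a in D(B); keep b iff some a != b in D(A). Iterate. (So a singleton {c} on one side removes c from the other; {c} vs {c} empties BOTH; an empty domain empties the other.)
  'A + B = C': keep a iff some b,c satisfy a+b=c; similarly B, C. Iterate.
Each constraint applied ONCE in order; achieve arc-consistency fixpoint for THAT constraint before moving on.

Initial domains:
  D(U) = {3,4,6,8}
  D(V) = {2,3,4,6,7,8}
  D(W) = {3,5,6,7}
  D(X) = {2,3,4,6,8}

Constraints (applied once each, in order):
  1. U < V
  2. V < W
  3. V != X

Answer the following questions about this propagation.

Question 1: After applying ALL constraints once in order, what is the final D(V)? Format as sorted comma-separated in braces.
Constraint 1 (U < V) on D(U)={3,4,6,8} D(V)={2,3,4,6,7,8}: U {3,4,6,8}->{3,4,6}; V {2,3,4,6,7,8}->{4,6,7,8}
Constraint 2 (V < W) on D(V)={4,6,7,8} D(W)={3,5,6,7}: V {4,6,7,8}->{4,6}; W {3,5,6,7}->{5,6,7}
Constraint 3 (V != X) on D(V)={4,6} D(X)={2,3,4,6,8}: no change
So after all 3 constraints: D(V) = {4,6}

Answer: {4,6}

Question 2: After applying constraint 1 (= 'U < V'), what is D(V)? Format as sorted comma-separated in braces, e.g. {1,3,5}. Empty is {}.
Answer: {4,6,7,8}

Derivation:
Constraint 1 (U < V) on D(U)={3,4,6,8} D(V)={2,3,4,6,7,8}: U {3,4,6,8}->{3,4,6}; V {2,3,4,6,7,8}->{4,6,7,8}
So after constraint 1: D(V) = {4,6,7,8}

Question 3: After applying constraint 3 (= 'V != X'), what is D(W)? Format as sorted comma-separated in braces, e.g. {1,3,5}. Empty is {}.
Constraint 1 (U < V) on D(U)={3,4,6,8} D(V)={2,3,4,6,7,8}: U {3,4,6,8}->{3,4,6}; V {2,3,4,6,7,8}->{4,6,7,8}
Constraint 2 (V < W) on D(V)={4,6,7,8} D(W)={3,5,6,7}: V {4,6,7,8}->{4,6}; W {3,5,6,7}->{5,6,7}
Constraint 3 (V != X) on D(V)={4,6} D(X)={2,3,4,6,8}: no change
So after constraint 3: D(W) = {5,6,7}

Answer: {5,6,7}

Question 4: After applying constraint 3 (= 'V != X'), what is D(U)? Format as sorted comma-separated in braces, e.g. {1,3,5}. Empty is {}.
Answer: {3,4,6}

Derivation:
Constraint 1 (U < V) on D(U)={3,4,6,8} D(V)={2,3,4,6,7,8}: U {3,4,6,8}->{3,4,6}; V {2,3,4,6,7,8}->{4,6,7,8}
Constraint 2 (V < W) on D(V)={4,6,7,8} D(W)={3,5,6,7}: V {4,6,7,8}->{4,6}; W {3,5,6,7}->{5,6,7}
Constraint 3 (V != X) on D(V)={4,6} D(X)={2,3,4,6,8}: no change
So after constraint 3: D(U) = {3,4,6}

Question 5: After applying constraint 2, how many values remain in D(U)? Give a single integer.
Answer: 3

Derivation:
Constraint 1 (U < V) on D(U)={3,4,6,8} D(V)={2,3,4,6,7,8}: U {3,4,6,8}->{3,4,6}; V {2,3,4,6,7,8}->{4,6,7,8}
Constraint 2 (V < W) on D(V)={4,6,7,8} D(W)={3,5,6,7}: V {4,6,7,8}->{4,6}; W {3,5,6,7}->{5,6,7}
So after constraint 2: D(U)={3,4,6}, size = 3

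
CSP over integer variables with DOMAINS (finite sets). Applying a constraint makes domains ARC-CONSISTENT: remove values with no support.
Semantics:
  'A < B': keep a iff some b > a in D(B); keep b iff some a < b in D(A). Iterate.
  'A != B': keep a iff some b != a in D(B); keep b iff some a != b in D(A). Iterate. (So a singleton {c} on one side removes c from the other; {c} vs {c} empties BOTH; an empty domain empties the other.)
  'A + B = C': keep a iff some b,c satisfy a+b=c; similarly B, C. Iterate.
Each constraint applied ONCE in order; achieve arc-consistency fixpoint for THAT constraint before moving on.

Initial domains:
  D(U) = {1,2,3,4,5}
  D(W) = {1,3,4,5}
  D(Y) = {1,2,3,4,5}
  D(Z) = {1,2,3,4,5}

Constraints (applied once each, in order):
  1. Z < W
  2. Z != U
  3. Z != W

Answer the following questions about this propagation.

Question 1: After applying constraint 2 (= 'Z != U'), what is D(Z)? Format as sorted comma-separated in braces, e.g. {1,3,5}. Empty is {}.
Answer: {1,2,3,4}

Derivation:
Constraint 1 (Z < W) on D(Z)={1,2,3,4,5} D(W)={1,3,4,5}: Z {1,2,3,4,5}->{1,2,3,4}; W {1,3,4,5}->{3,4,5}
Constraint 2 (Z != U) on D(Z)={1,2,3,4} D(U)={1,2,3,4,5}: no change
So after constraint 2: D(Z) = {1,2,3,4}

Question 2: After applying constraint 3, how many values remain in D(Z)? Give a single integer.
Answer: 4

Derivation:
Constraint 1 (Z < W) on D(Z)={1,2,3,4,5} D(W)={1,3,4,5}: Z {1,2,3,4,5}->{1,2,3,4}; W {1,3,4,5}->{3,4,5}
Constraint 2 (Z != U) on D(Z)={1,2,3,4} D(U)={1,2,3,4,5}: no change
Constraint 3 (Z != W) on D(Z)={1,2,3,4} D(W)={3,4,5}: no change
So after constraint 3: D(Z)={1,2,3,4}, size = 4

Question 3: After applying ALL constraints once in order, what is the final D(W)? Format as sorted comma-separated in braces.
Constraint 1 (Z < W) on D(Z)={1,2,3,4,5} D(W)={1,3,4,5}: Z {1,2,3,4,5}->{1,2,3,4}; W {1,3,4,5}->{3,4,5}
Constraint 2 (Z != U) on D(Z)={1,2,3,4} D(U)={1,2,3,4,5}: no change
Constraint 3 (Z != W) on D(Z)={1,2,3,4} D(W)={3,4,5}: no change
So after all 3 constraints: D(W) = {3,4,5}

Answer: {3,4,5}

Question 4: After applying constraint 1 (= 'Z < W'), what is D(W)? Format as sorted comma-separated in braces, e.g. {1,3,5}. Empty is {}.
Constraint 1 (Z < W) on D(Z)={1,2,3,4,5} D(W)={1,3,4,5}: Z {1,2,3,4,5}->{1,2,3,4}; W {1,3,4,5}->{3,4,5}
So after constraint 1: D(W) = {3,4,5}

Answer: {3,4,5}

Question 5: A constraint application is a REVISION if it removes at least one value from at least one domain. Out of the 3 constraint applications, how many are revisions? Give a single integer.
Constraint 1 (Z < W) on D(Z)={1,2,3,4,5} D(W)={1,3,4,5}: Z {1,2,3,4,5}->{1,2,3,4}; W {1,3,4,5}->{3,4,5} => REVISION
Constraint 2 (Z != U) on D(Z)={1,2,3,4} D(U)={1,2,3,4,5}: no change => not a revision
Constraint 3 (Z != W) on D(Z)={1,2,3,4} D(W)={3,4,5}: no change => not a revision
Total revisions = 1

Answer: 1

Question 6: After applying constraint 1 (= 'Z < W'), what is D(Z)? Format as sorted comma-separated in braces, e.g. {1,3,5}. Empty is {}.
Answer: {1,2,3,4}

Derivation:
Constraint 1 (Z < W) on D(Z)={1,2,3,4,5} D(W)={1,3,4,5}: Z {1,2,3,4,5}->{1,2,3,4}; W {1,3,4,5}->{3,4,5}
So after constraint 1: D(Z) = {1,2,3,4}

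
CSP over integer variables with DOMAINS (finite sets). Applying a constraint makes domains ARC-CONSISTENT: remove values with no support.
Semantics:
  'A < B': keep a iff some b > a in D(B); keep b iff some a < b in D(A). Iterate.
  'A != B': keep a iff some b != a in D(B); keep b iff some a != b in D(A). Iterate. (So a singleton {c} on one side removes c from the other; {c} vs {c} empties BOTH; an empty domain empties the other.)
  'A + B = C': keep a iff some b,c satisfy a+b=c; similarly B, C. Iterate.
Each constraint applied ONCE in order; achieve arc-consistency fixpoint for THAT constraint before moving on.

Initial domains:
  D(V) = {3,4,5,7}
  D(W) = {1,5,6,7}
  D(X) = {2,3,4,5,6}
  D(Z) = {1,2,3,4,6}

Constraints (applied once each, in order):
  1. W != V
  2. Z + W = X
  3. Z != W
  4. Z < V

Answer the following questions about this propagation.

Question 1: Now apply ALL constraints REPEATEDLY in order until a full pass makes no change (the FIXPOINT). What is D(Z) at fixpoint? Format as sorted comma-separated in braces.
Answer: {1,2,3,4}

Derivation:
pass 0 (initial): D(Z)={1,2,3,4,6}
pass 1: W {1,5,6,7}->{1,5}; Z {1,2,3,4,6}->{1,2,3,4}
pass 2: no change
Fixpoint after 2 passes: D(Z) = {1,2,3,4}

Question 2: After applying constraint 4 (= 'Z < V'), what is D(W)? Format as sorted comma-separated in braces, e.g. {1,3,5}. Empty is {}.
Constraint 1 (W != V) on D(W)={1,5,6,7} D(V)={3,4,5,7}: no change
Constraint 2 (Z + W = X) on D(Z)={1,2,3,4,6} D(W)={1,5,6,7} D(X)={2,3,4,5,6}: Z {1,2,3,4,6}->{1,2,3,4}; W {1,5,6,7}->{1,5}
Constraint 3 (Z != W) on D(Z)={1,2,3,4} D(W)={1,5}: no change
Constraint 4 (Z < V) on D(Z)={1,2,3,4} D(V)={3,4,5,7}: no change
So after constraint 4: D(W) = {1,5}

Answer: {1,5}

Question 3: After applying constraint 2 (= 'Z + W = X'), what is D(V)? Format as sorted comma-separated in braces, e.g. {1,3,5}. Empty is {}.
Constraint 1 (W != V) on D(W)={1,5,6,7} D(V)={3,4,5,7}: no change
Constraint 2 (Z + W = X) on D(Z)={1,2,3,4,6} D(W)={1,5,6,7} D(X)={2,3,4,5,6}: Z {1,2,3,4,6}->{1,2,3,4}; W {1,5,6,7}->{1,5}
So after constraint 2: D(V) = {3,4,5,7}

Answer: {3,4,5,7}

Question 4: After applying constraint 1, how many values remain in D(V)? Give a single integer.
Answer: 4

Derivation:
Constraint 1 (W != V) on D(W)={1,5,6,7} D(V)={3,4,5,7}: no change
So after constraint 1: D(V)={3,4,5,7}, size = 4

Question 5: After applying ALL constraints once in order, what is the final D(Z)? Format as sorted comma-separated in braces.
Constraint 1 (W != V) on D(W)={1,5,6,7} D(V)={3,4,5,7}: no change
Constraint 2 (Z + W = X) on D(Z)={1,2,3,4,6} D(W)={1,5,6,7} D(X)={2,3,4,5,6}: Z {1,2,3,4,6}->{1,2,3,4}; W {1,5,6,7}->{1,5}
Constraint 3 (Z != W) on D(Z)={1,2,3,4} D(W)={1,5}: no change
Constraint 4 (Z < V) on D(Z)={1,2,3,4} D(V)={3,4,5,7}: no change
So after all 4 constraints: D(Z) = {1,2,3,4}

Answer: {1,2,3,4}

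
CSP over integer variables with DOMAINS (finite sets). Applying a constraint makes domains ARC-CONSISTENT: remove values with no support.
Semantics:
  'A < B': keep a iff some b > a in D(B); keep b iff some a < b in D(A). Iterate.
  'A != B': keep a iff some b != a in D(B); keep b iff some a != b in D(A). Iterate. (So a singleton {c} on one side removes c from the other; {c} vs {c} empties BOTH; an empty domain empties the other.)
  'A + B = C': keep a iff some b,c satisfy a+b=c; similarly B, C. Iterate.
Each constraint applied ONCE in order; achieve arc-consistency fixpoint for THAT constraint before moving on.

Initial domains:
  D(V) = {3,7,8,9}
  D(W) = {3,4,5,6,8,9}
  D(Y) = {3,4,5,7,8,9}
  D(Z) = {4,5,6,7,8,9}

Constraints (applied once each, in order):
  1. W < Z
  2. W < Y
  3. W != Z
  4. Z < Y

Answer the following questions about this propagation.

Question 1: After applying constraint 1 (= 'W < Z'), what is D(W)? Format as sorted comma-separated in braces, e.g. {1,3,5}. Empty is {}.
Answer: {3,4,5,6,8}

Derivation:
Constraint 1 (W < Z) on D(W)={3,4,5,6,8,9} D(Z)={4,5,6,7,8,9}: W {3,4,5,6,8,9}->{3,4,5,6,8}
So after constraint 1: D(W) = {3,4,5,6,8}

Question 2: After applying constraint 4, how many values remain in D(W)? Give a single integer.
Answer: 5

Derivation:
Constraint 1 (W < Z) on D(W)={3,4,5,6,8,9} D(Z)={4,5,6,7,8,9}: W {3,4,5,6,8,9}->{3,4,5,6,8}
Constraint 2 (W < Y) on D(W)={3,4,5,6,8} D(Y)={3,4,5,7,8,9}: Y {3,4,5,7,8,9}->{4,5,7,8,9}
Constraint 3 (W != Z) on D(W)={3,4,5,6,8} D(Z)={4,5,6,7,8,9}: no change
Constraint 4 (Z < Y) on D(Z)={4,5,6,7,8,9} D(Y)={4,5,7,8,9}: Z {4,5,6,7,8,9}->{4,5,6,7,8}; Y {4,5,7,8,9}->{5,7,8,9}
So after constraint 4: D(W)={3,4,5,6,8}, size = 5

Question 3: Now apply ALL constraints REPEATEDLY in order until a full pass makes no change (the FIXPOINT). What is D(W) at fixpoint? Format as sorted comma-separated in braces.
pass 0 (initial): D(W)={3,4,5,6,8,9}
pass 1: W {3,4,5,6,8,9}->{3,4,5,6,8}; Y {3,4,5,7,8,9}->{5,7,8,9}; Z {4,5,6,7,8,9}->{4,5,6,7,8}
pass 2: W {3,4,5,6,8}->{3,4,5,6}
pass 3: no change
Fixpoint after 3 passes: D(W) = {3,4,5,6}

Answer: {3,4,5,6}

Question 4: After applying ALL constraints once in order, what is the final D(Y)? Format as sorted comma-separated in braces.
Answer: {5,7,8,9}

Derivation:
Constraint 1 (W < Z) on D(W)={3,4,5,6,8,9} D(Z)={4,5,6,7,8,9}: W {3,4,5,6,8,9}->{3,4,5,6,8}
Constraint 2 (W < Y) on D(W)={3,4,5,6,8} D(Y)={3,4,5,7,8,9}: Y {3,4,5,7,8,9}->{4,5,7,8,9}
Constraint 3 (W != Z) on D(W)={3,4,5,6,8} D(Z)={4,5,6,7,8,9}: no change
Constraint 4 (Z < Y) on D(Z)={4,5,6,7,8,9} D(Y)={4,5,7,8,9}: Z {4,5,6,7,8,9}->{4,5,6,7,8}; Y {4,5,7,8,9}->{5,7,8,9}
So after all 4 constraints: D(Y) = {5,7,8,9}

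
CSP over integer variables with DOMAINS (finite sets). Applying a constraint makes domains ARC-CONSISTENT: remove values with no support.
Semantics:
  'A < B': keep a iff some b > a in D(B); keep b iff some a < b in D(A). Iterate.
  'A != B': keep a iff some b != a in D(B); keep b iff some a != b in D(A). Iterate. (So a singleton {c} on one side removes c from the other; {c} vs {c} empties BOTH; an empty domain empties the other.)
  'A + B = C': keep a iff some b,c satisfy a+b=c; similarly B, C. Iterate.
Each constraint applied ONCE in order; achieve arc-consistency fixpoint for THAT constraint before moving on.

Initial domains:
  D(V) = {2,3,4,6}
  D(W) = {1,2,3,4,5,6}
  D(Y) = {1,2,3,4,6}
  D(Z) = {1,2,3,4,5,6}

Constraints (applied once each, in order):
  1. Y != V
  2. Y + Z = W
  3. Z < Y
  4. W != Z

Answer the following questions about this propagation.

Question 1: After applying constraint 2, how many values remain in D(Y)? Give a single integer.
Constraint 1 (Y != V) on D(Y)={1,2,3,4,6} D(V)={2,3,4,6}: no change
Constraint 2 (Y + Z = W) on D(Y)={1,2,3,4,6} D(Z)={1,2,3,4,5,6} D(W)={1,2,3,4,5,6}: Y {1,2,3,4,6}->{1,2,3,4}; Z {1,2,3,4,5,6}->{1,2,3,4,5}; W {1,2,3,4,5,6}->{2,3,4,5,6}
So after constraint 2: D(Y)={1,2,3,4}, size = 4

Answer: 4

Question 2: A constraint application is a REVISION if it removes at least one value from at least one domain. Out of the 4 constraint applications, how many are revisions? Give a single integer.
Constraint 1 (Y != V) on D(Y)={1,2,3,4,6} D(V)={2,3,4,6}: no change => not a revision
Constraint 2 (Y + Z = W) on D(Y)={1,2,3,4,6} D(Z)={1,2,3,4,5,6} D(W)={1,2,3,4,5,6}: Y {1,2,3,4,6}->{1,2,3,4}; Z {1,2,3,4,5,6}->{1,2,3,4,5}; W {1,2,3,4,5,6}->{2,3,4,5,6} => REVISION
Constraint 3 (Z < Y) on D(Z)={1,2,3,4,5} D(Y)={1,2,3,4}: Z {1,2,3,4,5}->{1,2,3}; Y {1,2,3,4}->{2,3,4} => REVISION
Constraint 4 (W != Z) on D(W)={2,3,4,5,6} D(Z)={1,2,3}: no change => not a revision
Total revisions = 2

Answer: 2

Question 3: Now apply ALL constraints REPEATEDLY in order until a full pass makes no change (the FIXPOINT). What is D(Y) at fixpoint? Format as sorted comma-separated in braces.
pass 0 (initial): D(Y)={1,2,3,4,6}
pass 1: W {1,2,3,4,5,6}->{2,3,4,5,6}; Y {1,2,3,4,6}->{2,3,4}; Z {1,2,3,4,5,6}->{1,2,3}
pass 2: W {2,3,4,5,6}->{3,4,5,6}
pass 3: no change
Fixpoint after 3 passes: D(Y) = {2,3,4}

Answer: {2,3,4}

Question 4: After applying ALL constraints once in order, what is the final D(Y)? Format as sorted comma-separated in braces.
Constraint 1 (Y != V) on D(Y)={1,2,3,4,6} D(V)={2,3,4,6}: no change
Constraint 2 (Y + Z = W) on D(Y)={1,2,3,4,6} D(Z)={1,2,3,4,5,6} D(W)={1,2,3,4,5,6}: Y {1,2,3,4,6}->{1,2,3,4}; Z {1,2,3,4,5,6}->{1,2,3,4,5}; W {1,2,3,4,5,6}->{2,3,4,5,6}
Constraint 3 (Z < Y) on D(Z)={1,2,3,4,5} D(Y)={1,2,3,4}: Z {1,2,3,4,5}->{1,2,3}; Y {1,2,3,4}->{2,3,4}
Constraint 4 (W != Z) on D(W)={2,3,4,5,6} D(Z)={1,2,3}: no change
So after all 4 constraints: D(Y) = {2,3,4}

Answer: {2,3,4}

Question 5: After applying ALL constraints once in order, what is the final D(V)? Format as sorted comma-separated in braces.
Constraint 1 (Y != V) on D(Y)={1,2,3,4,6} D(V)={2,3,4,6}: no change
Constraint 2 (Y + Z = W) on D(Y)={1,2,3,4,6} D(Z)={1,2,3,4,5,6} D(W)={1,2,3,4,5,6}: Y {1,2,3,4,6}->{1,2,3,4}; Z {1,2,3,4,5,6}->{1,2,3,4,5}; W {1,2,3,4,5,6}->{2,3,4,5,6}
Constraint 3 (Z < Y) on D(Z)={1,2,3,4,5} D(Y)={1,2,3,4}: Z {1,2,3,4,5}->{1,2,3}; Y {1,2,3,4}->{2,3,4}
Constraint 4 (W != Z) on D(W)={2,3,4,5,6} D(Z)={1,2,3}: no change
So after all 4 constraints: D(V) = {2,3,4,6}

Answer: {2,3,4,6}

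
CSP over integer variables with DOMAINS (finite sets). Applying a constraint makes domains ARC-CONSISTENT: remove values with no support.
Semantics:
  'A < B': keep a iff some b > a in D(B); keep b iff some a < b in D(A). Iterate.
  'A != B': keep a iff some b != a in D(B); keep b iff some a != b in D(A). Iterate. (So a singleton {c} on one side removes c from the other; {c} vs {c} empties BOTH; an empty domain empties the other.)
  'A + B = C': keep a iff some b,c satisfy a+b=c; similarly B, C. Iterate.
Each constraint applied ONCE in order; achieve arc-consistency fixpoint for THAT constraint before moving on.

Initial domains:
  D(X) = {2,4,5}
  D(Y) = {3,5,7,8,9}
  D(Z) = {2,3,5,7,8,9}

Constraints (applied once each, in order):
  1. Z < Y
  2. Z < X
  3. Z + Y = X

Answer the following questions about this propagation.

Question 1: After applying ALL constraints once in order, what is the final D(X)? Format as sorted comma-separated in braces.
Answer: {5}

Derivation:
Constraint 1 (Z < Y) on D(Z)={2,3,5,7,8,9} D(Y)={3,5,7,8,9}: Z {2,3,5,7,8,9}->{2,3,5,7,8}
Constraint 2 (Z < X) on D(Z)={2,3,5,7,8} D(X)={2,4,5}: Z {2,3,5,7,8}->{2,3}; X {2,4,5}->{4,5}
Constraint 3 (Z + Y = X) on D(Z)={2,3} D(Y)={3,5,7,8,9} D(X)={4,5}: Z {2,3}->{2}; Y {3,5,7,8,9}->{3}; X {4,5}->{5}
So after all 3 constraints: D(X) = {5}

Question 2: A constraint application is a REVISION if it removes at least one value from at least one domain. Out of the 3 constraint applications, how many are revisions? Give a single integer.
Constraint 1 (Z < Y) on D(Z)={2,3,5,7,8,9} D(Y)={3,5,7,8,9}: Z {2,3,5,7,8,9}->{2,3,5,7,8} => REVISION
Constraint 2 (Z < X) on D(Z)={2,3,5,7,8} D(X)={2,4,5}: Z {2,3,5,7,8}->{2,3}; X {2,4,5}->{4,5} => REVISION
Constraint 3 (Z + Y = X) on D(Z)={2,3} D(Y)={3,5,7,8,9} D(X)={4,5}: Z {2,3}->{2}; Y {3,5,7,8,9}->{3}; X {4,5}->{5} => REVISION
Total revisions = 3

Answer: 3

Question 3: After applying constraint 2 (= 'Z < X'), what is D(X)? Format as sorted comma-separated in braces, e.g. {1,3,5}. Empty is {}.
Constraint 1 (Z < Y) on D(Z)={2,3,5,7,8,9} D(Y)={3,5,7,8,9}: Z {2,3,5,7,8,9}->{2,3,5,7,8}
Constraint 2 (Z < X) on D(Z)={2,3,5,7,8} D(X)={2,4,5}: Z {2,3,5,7,8}->{2,3}; X {2,4,5}->{4,5}
So after constraint 2: D(X) = {4,5}

Answer: {4,5}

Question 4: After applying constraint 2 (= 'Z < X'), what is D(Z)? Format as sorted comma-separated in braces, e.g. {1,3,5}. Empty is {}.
Answer: {2,3}

Derivation:
Constraint 1 (Z < Y) on D(Z)={2,3,5,7,8,9} D(Y)={3,5,7,8,9}: Z {2,3,5,7,8,9}->{2,3,5,7,8}
Constraint 2 (Z < X) on D(Z)={2,3,5,7,8} D(X)={2,4,5}: Z {2,3,5,7,8}->{2,3}; X {2,4,5}->{4,5}
So after constraint 2: D(Z) = {2,3}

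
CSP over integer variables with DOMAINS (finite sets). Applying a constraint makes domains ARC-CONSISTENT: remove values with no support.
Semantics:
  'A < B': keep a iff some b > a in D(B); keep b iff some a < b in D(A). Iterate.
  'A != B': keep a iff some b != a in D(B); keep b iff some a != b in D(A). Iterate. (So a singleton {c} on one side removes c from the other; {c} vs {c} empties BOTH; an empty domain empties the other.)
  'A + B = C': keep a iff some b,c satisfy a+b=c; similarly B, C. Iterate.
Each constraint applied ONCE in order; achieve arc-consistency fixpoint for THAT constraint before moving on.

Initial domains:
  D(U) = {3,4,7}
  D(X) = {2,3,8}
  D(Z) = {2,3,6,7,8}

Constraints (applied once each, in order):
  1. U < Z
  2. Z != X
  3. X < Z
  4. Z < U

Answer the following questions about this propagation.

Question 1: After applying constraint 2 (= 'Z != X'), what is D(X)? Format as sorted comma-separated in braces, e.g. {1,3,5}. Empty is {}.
Answer: {2,3,8}

Derivation:
Constraint 1 (U < Z) on D(U)={3,4,7} D(Z)={2,3,6,7,8}: Z {2,3,6,7,8}->{6,7,8}
Constraint 2 (Z != X) on D(Z)={6,7,8} D(X)={2,3,8}: no change
So after constraint 2: D(X) = {2,3,8}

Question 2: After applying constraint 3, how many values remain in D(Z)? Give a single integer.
Answer: 3

Derivation:
Constraint 1 (U < Z) on D(U)={3,4,7} D(Z)={2,3,6,7,8}: Z {2,3,6,7,8}->{6,7,8}
Constraint 2 (Z != X) on D(Z)={6,7,8} D(X)={2,3,8}: no change
Constraint 3 (X < Z) on D(X)={2,3,8} D(Z)={6,7,8}: X {2,3,8}->{2,3}
So after constraint 3: D(Z)={6,7,8}, size = 3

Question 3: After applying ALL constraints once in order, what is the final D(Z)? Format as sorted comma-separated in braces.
Answer: {6}

Derivation:
Constraint 1 (U < Z) on D(U)={3,4,7} D(Z)={2,3,6,7,8}: Z {2,3,6,7,8}->{6,7,8}
Constraint 2 (Z != X) on D(Z)={6,7,8} D(X)={2,3,8}: no change
Constraint 3 (X < Z) on D(X)={2,3,8} D(Z)={6,7,8}: X {2,3,8}->{2,3}
Constraint 4 (Z < U) on D(Z)={6,7,8} D(U)={3,4,7}: Z {6,7,8}->{6}; U {3,4,7}->{7}
So after all 4 constraints: D(Z) = {6}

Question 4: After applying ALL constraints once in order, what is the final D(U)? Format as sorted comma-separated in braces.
Answer: {7}

Derivation:
Constraint 1 (U < Z) on D(U)={3,4,7} D(Z)={2,3,6,7,8}: Z {2,3,6,7,8}->{6,7,8}
Constraint 2 (Z != X) on D(Z)={6,7,8} D(X)={2,3,8}: no change
Constraint 3 (X < Z) on D(X)={2,3,8} D(Z)={6,7,8}: X {2,3,8}->{2,3}
Constraint 4 (Z < U) on D(Z)={6,7,8} D(U)={3,4,7}: Z {6,7,8}->{6}; U {3,4,7}->{7}
So after all 4 constraints: D(U) = {7}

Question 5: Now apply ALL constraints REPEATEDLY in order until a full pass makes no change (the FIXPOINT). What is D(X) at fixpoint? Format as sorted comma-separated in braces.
pass 0 (initial): D(X)={2,3,8}
pass 1: U {3,4,7}->{7}; X {2,3,8}->{2,3}; Z {2,3,6,7,8}->{6}
pass 2: U {7}->{}; X {2,3}->{}; Z {6}->{}
pass 3: no change
Fixpoint after 3 passes: D(X) = {}

Answer: {}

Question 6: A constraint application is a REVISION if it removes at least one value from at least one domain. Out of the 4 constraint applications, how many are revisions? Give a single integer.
Answer: 3

Derivation:
Constraint 1 (U < Z) on D(U)={3,4,7} D(Z)={2,3,6,7,8}: Z {2,3,6,7,8}->{6,7,8} => REVISION
Constraint 2 (Z != X) on D(Z)={6,7,8} D(X)={2,3,8}: no change => not a revision
Constraint 3 (X < Z) on D(X)={2,3,8} D(Z)={6,7,8}: X {2,3,8}->{2,3} => REVISION
Constraint 4 (Z < U) on D(Z)={6,7,8} D(U)={3,4,7}: Z {6,7,8}->{6}; U {3,4,7}->{7} => REVISION
Total revisions = 3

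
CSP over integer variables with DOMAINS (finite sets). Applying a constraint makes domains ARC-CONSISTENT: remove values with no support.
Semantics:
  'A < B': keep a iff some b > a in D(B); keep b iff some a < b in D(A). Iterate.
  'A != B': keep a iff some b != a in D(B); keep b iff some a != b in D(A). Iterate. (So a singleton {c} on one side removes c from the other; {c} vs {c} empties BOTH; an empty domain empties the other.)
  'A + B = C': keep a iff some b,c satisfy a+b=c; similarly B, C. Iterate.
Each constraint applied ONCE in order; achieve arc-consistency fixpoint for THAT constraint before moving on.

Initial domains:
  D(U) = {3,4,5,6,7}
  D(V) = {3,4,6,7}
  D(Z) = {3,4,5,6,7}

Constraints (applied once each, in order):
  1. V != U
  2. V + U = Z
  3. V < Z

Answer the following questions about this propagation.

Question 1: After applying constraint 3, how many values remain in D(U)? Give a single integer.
Constraint 1 (V != U) on D(V)={3,4,6,7} D(U)={3,4,5,6,7}: no change
Constraint 2 (V + U = Z) on D(V)={3,4,6,7} D(U)={3,4,5,6,7} D(Z)={3,4,5,6,7}: V {3,4,6,7}->{3,4}; U {3,4,5,6,7}->{3,4}; Z {3,4,5,6,7}->{6,7}
Constraint 3 (V < Z) on D(V)={3,4} D(Z)={6,7}: no change
So after constraint 3: D(U)={3,4}, size = 2

Answer: 2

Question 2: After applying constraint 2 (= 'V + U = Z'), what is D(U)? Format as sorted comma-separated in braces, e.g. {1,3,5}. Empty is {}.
Constraint 1 (V != U) on D(V)={3,4,6,7} D(U)={3,4,5,6,7}: no change
Constraint 2 (V + U = Z) on D(V)={3,4,6,7} D(U)={3,4,5,6,7} D(Z)={3,4,5,6,7}: V {3,4,6,7}->{3,4}; U {3,4,5,6,7}->{3,4}; Z {3,4,5,6,7}->{6,7}
So after constraint 2: D(U) = {3,4}

Answer: {3,4}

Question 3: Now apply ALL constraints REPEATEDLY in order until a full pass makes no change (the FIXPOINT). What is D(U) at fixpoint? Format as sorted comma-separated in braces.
pass 0 (initial): D(U)={3,4,5,6,7}
pass 1: U {3,4,5,6,7}->{3,4}; V {3,4,6,7}->{3,4}; Z {3,4,5,6,7}->{6,7}
pass 2: no change
Fixpoint after 2 passes: D(U) = {3,4}

Answer: {3,4}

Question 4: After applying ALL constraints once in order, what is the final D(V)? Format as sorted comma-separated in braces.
Constraint 1 (V != U) on D(V)={3,4,6,7} D(U)={3,4,5,6,7}: no change
Constraint 2 (V + U = Z) on D(V)={3,4,6,7} D(U)={3,4,5,6,7} D(Z)={3,4,5,6,7}: V {3,4,6,7}->{3,4}; U {3,4,5,6,7}->{3,4}; Z {3,4,5,6,7}->{6,7}
Constraint 3 (V < Z) on D(V)={3,4} D(Z)={6,7}: no change
So after all 3 constraints: D(V) = {3,4}

Answer: {3,4}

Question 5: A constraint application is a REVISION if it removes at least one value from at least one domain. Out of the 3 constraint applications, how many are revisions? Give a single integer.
Answer: 1

Derivation:
Constraint 1 (V != U) on D(V)={3,4,6,7} D(U)={3,4,5,6,7}: no change => not a revision
Constraint 2 (V + U = Z) on D(V)={3,4,6,7} D(U)={3,4,5,6,7} D(Z)={3,4,5,6,7}: V {3,4,6,7}->{3,4}; U {3,4,5,6,7}->{3,4}; Z {3,4,5,6,7}->{6,7} => REVISION
Constraint 3 (V < Z) on D(V)={3,4} D(Z)={6,7}: no change => not a revision
Total revisions = 1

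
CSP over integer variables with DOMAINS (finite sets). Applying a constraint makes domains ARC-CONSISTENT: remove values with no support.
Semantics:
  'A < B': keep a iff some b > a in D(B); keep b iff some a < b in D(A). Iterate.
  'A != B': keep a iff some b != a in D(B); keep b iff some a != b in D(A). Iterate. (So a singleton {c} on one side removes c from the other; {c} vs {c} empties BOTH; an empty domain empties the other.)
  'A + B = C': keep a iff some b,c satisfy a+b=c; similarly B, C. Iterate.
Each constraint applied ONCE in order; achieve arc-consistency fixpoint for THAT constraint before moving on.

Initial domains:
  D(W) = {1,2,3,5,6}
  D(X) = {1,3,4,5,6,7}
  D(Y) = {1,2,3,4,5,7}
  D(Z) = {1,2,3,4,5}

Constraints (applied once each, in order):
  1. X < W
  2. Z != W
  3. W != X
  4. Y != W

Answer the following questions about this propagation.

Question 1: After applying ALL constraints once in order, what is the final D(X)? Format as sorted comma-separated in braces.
Answer: {1,3,4,5}

Derivation:
Constraint 1 (X < W) on D(X)={1,3,4,5,6,7} D(W)={1,2,3,5,6}: X {1,3,4,5,6,7}->{1,3,4,5}; W {1,2,3,5,6}->{2,3,5,6}
Constraint 2 (Z != W) on D(Z)={1,2,3,4,5} D(W)={2,3,5,6}: no change
Constraint 3 (W != X) on D(W)={2,3,5,6} D(X)={1,3,4,5}: no change
Constraint 4 (Y != W) on D(Y)={1,2,3,4,5,7} D(W)={2,3,5,6}: no change
So after all 4 constraints: D(X) = {1,3,4,5}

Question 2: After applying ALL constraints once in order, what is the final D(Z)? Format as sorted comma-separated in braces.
Constraint 1 (X < W) on D(X)={1,3,4,5,6,7} D(W)={1,2,3,5,6}: X {1,3,4,5,6,7}->{1,3,4,5}; W {1,2,3,5,6}->{2,3,5,6}
Constraint 2 (Z != W) on D(Z)={1,2,3,4,5} D(W)={2,3,5,6}: no change
Constraint 3 (W != X) on D(W)={2,3,5,6} D(X)={1,3,4,5}: no change
Constraint 4 (Y != W) on D(Y)={1,2,3,4,5,7} D(W)={2,3,5,6}: no change
So after all 4 constraints: D(Z) = {1,2,3,4,5}

Answer: {1,2,3,4,5}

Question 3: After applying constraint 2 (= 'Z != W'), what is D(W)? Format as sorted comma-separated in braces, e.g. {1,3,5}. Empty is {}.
Constraint 1 (X < W) on D(X)={1,3,4,5,6,7} D(W)={1,2,3,5,6}: X {1,3,4,5,6,7}->{1,3,4,5}; W {1,2,3,5,6}->{2,3,5,6}
Constraint 2 (Z != W) on D(Z)={1,2,3,4,5} D(W)={2,3,5,6}: no change
So after constraint 2: D(W) = {2,3,5,6}

Answer: {2,3,5,6}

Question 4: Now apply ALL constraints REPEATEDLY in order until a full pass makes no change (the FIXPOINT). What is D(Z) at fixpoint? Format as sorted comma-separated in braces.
Answer: {1,2,3,4,5}

Derivation:
pass 0 (initial): D(Z)={1,2,3,4,5}
pass 1: W {1,2,3,5,6}->{2,3,5,6}; X {1,3,4,5,6,7}->{1,3,4,5}
pass 2: no change
Fixpoint after 2 passes: D(Z) = {1,2,3,4,5}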